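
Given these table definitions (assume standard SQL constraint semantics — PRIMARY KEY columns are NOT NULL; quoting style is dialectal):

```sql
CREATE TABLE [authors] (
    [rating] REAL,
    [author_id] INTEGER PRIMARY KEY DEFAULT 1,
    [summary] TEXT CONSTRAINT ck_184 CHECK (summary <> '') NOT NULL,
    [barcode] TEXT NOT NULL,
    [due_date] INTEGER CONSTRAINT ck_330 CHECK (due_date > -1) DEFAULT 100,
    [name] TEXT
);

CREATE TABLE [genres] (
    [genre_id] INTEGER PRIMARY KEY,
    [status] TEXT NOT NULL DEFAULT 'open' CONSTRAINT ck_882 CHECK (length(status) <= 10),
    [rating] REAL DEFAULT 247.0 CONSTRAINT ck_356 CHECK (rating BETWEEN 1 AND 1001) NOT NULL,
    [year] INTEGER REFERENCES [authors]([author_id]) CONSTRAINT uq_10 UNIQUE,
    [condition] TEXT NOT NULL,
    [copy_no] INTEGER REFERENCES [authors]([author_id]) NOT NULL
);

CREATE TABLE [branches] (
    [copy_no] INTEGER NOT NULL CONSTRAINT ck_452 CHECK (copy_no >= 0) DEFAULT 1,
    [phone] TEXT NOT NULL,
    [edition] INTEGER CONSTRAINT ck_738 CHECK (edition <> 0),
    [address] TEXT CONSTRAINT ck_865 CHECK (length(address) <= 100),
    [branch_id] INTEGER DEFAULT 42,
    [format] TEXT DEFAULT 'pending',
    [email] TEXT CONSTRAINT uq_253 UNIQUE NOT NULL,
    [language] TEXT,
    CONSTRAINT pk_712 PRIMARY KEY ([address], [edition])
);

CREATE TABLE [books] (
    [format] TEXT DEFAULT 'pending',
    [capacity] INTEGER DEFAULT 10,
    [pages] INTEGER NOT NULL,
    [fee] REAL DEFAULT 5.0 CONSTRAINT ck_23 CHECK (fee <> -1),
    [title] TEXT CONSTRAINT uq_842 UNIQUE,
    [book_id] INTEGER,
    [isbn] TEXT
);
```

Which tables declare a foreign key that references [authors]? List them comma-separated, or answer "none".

- genres.year references authors(author_id).
- genres.copy_no references authors(author_id).

genres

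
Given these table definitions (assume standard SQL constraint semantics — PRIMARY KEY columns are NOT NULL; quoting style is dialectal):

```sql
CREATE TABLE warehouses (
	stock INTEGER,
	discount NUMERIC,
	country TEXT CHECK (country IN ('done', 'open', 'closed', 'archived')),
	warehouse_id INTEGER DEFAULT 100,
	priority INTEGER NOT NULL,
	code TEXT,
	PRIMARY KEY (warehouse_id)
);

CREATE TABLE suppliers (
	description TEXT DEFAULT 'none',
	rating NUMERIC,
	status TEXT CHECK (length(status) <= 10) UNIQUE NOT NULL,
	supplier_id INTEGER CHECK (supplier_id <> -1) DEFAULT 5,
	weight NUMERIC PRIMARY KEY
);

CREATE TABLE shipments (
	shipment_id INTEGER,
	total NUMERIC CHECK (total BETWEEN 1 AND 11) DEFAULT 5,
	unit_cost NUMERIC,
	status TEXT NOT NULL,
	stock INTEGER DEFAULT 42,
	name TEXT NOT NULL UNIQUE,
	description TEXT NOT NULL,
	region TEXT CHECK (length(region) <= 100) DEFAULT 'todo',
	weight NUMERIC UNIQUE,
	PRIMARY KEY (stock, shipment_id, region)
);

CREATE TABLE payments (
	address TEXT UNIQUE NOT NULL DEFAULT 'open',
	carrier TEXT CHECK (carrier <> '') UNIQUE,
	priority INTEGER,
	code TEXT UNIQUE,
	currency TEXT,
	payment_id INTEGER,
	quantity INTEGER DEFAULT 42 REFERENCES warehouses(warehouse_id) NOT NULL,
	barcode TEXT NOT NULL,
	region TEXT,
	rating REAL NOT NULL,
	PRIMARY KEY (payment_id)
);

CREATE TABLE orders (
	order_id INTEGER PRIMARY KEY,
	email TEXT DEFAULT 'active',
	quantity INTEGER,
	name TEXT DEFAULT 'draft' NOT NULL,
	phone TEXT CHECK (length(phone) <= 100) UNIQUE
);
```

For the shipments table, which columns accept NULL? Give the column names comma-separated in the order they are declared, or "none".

total, unit_cost, weight

- shipment_id: part of the PRIMARY KEY, which implies NOT NULL → not nullable.
- total: CHECK does not forbid NULL (a CHECK constraint passes when its expression is NULL) → nullable.
- unit_cost: no NOT NULL constraint applies → nullable.
- status: declared NOT NULL → not nullable.
- stock: part of the PRIMARY KEY, which implies NOT NULL → not nullable.
- name: declared NOT NULL → not nullable.
- description: declared NOT NULL → not nullable.
- region: part of the PRIMARY KEY, which implies NOT NULL → not nullable.
- weight: UNIQUE does not imply NOT NULL → nullable.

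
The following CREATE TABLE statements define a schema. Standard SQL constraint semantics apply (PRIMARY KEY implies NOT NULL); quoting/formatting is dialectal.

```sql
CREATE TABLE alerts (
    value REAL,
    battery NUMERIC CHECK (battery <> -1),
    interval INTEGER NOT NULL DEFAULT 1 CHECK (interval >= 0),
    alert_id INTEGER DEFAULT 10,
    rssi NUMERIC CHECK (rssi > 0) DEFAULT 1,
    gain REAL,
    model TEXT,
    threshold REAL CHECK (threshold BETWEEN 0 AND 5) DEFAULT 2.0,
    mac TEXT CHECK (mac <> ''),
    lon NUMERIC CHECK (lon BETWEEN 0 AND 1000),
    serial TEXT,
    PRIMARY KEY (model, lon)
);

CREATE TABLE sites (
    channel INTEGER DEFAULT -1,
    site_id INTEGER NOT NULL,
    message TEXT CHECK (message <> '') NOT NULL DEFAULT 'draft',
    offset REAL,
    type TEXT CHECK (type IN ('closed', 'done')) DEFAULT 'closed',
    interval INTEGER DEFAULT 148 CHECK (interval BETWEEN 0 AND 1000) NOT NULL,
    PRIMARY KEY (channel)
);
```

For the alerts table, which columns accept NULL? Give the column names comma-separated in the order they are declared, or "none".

- value: no NOT NULL constraint applies → nullable.
- battery: CHECK does not forbid NULL (a CHECK constraint passes when its expression is NULL) → nullable.
- interval: declared NOT NULL → not nullable.
- alert_id: DEFAULT only fills an omitted column; an explicit NULL is still allowed → nullable.
- rssi: CHECK does not forbid NULL (a CHECK constraint passes when its expression is NULL) → nullable.
- gain: no NOT NULL constraint applies → nullable.
- model: part of the PRIMARY KEY, which implies NOT NULL → not nullable.
- threshold: CHECK does not forbid NULL (a CHECK constraint passes when its expression is NULL) → nullable.
- mac: CHECK does not forbid NULL (a CHECK constraint passes when its expression is NULL) → nullable.
- lon: part of the PRIMARY KEY, which implies NOT NULL → not nullable.
- serial: no NOT NULL constraint applies → nullable.

value, battery, alert_id, rssi, gain, threshold, mac, serial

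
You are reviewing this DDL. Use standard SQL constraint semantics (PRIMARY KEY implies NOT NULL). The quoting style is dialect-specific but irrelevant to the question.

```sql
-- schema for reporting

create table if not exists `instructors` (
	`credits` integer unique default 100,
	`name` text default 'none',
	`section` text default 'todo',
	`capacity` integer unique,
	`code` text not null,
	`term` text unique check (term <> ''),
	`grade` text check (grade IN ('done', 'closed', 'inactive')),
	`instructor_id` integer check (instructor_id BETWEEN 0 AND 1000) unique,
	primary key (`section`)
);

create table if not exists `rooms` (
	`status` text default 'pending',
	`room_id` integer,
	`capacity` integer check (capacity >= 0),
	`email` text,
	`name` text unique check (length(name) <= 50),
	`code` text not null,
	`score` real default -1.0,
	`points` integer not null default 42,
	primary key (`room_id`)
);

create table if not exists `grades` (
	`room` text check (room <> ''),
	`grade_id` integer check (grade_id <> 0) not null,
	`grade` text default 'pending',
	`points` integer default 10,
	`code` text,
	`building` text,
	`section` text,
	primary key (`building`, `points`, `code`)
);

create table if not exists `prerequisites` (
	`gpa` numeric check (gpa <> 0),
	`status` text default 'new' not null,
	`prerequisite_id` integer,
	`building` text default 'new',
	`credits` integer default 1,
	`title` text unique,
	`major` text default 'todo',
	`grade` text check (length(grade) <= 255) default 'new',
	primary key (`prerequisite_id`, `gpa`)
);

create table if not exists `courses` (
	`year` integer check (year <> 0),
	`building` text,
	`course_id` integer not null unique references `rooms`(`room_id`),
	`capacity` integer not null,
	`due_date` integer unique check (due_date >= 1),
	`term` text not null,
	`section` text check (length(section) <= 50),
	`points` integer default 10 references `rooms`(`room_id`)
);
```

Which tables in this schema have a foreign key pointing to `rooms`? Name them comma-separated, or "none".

- courses.course_id references rooms(room_id).
- courses.points references rooms(room_id).

courses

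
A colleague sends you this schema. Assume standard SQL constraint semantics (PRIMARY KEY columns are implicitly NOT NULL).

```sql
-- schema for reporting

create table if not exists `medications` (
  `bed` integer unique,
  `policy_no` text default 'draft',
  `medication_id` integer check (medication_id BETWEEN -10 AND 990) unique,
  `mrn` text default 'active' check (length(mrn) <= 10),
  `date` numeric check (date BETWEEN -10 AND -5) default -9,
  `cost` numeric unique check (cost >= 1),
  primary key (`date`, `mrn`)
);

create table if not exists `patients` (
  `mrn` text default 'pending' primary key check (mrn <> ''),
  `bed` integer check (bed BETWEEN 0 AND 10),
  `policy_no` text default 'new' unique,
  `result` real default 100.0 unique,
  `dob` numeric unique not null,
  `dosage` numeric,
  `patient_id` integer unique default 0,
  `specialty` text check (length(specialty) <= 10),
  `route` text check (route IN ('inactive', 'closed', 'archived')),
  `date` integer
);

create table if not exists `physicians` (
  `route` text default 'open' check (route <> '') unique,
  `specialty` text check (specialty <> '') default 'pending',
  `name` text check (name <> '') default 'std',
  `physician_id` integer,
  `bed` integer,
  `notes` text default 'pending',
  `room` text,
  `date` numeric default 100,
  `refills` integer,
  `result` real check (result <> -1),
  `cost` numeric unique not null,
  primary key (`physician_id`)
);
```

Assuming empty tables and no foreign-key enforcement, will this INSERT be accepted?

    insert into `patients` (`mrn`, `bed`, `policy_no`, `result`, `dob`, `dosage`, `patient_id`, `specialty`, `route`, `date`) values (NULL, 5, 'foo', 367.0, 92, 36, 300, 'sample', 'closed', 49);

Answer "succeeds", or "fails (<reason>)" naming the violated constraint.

fails (NOT NULL on mrn)

mrn is explicitly set to NULL, but mrn is part of the PRIMARY KEY (implied NOT NULL).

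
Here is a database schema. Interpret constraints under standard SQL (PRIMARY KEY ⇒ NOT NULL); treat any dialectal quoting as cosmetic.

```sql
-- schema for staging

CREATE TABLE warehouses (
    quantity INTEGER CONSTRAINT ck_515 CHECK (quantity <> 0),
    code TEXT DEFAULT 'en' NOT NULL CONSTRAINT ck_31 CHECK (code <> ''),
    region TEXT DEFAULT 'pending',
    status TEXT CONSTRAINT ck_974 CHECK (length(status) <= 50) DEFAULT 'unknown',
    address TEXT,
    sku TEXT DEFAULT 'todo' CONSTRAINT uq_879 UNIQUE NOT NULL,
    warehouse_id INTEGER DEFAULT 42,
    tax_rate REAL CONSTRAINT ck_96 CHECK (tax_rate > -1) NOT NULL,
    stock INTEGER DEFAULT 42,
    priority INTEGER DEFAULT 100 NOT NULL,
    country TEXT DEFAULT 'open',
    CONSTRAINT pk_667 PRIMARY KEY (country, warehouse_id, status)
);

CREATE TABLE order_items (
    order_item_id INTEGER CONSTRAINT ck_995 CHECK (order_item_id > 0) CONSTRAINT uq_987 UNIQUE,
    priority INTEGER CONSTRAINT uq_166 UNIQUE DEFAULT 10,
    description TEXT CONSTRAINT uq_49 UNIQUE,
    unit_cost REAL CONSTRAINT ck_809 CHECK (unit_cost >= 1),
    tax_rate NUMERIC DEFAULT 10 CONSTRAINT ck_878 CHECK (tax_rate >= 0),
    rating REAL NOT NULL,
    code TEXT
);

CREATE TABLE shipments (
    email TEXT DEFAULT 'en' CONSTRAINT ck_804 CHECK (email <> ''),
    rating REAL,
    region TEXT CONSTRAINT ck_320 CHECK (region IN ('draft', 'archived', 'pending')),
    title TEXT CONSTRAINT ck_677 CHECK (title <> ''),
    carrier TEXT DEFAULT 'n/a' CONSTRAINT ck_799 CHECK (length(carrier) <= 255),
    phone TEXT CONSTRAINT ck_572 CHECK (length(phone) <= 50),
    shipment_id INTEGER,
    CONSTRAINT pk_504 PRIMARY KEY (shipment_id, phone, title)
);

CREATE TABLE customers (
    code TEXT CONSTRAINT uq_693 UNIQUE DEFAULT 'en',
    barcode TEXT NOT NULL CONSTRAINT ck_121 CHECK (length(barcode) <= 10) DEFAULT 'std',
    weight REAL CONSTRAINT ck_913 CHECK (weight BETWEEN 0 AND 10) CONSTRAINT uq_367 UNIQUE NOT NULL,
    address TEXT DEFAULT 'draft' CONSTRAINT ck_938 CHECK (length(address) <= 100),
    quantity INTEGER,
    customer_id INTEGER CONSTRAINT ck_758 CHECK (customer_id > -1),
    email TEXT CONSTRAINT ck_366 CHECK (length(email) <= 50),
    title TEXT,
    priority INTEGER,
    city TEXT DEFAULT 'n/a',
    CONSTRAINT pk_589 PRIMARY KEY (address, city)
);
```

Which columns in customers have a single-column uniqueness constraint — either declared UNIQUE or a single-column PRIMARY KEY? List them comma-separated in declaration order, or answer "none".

- code: declared UNIQUE → unique.
- barcode: no UNIQUE or single-column PK constraint.
- weight: declared UNIQUE → unique.
- address: part of a composite PRIMARY KEY — only the tuple is unique, not this column on its own.
- quantity: no UNIQUE or single-column PK constraint.
- customer_id: no UNIQUE or single-column PK constraint.
- email: no UNIQUE or single-column PK constraint.
- title: no UNIQUE or single-column PK constraint.
- priority: no UNIQUE or single-column PK constraint.
- city: part of a composite PRIMARY KEY — only the tuple is unique, not this column on its own.

code, weight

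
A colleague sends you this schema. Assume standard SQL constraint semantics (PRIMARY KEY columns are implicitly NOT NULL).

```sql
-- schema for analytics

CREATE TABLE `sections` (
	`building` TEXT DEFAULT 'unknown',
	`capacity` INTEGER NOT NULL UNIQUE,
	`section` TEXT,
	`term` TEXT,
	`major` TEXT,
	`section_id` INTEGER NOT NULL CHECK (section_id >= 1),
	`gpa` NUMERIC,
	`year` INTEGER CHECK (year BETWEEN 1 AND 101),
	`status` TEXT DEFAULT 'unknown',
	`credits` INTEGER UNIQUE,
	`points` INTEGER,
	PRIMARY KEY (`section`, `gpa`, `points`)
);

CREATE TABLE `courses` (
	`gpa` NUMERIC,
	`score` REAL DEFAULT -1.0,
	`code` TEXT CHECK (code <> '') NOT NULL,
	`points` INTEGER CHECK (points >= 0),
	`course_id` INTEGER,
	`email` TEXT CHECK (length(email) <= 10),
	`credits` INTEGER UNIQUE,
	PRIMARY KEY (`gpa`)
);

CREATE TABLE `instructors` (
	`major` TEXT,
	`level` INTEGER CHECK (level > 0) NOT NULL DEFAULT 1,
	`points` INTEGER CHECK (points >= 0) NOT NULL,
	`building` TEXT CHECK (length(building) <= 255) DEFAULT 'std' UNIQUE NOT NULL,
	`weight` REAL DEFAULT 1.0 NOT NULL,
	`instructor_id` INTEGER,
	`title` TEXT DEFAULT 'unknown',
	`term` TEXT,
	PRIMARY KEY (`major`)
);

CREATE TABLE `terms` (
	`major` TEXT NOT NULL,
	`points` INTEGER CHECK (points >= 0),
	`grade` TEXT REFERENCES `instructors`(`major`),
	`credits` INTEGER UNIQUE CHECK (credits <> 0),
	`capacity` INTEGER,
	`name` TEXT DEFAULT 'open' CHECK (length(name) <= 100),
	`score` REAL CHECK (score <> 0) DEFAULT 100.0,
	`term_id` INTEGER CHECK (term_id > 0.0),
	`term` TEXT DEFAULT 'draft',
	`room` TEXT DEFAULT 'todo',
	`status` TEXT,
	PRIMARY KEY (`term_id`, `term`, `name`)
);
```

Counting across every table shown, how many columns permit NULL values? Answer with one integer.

21

sections: 6 nullable (building, term, major, year, status, credits — PK (section, gpa, points) and explicit NOT NULL columns excluded).
courses: 5 nullable (score, points, course_id, email, credits — PK (gpa) and explicit NOT NULL columns excluded).
instructors: 3 nullable (instructor_id, title, term — PK (major) and explicit NOT NULL columns excluded).
terms: 7 nullable (points, grade, credits, capacity, score, room, status — PK (term_id, term, name) and explicit NOT NULL columns excluded).
Total: 6 + 5 + 3 + 7 = 21.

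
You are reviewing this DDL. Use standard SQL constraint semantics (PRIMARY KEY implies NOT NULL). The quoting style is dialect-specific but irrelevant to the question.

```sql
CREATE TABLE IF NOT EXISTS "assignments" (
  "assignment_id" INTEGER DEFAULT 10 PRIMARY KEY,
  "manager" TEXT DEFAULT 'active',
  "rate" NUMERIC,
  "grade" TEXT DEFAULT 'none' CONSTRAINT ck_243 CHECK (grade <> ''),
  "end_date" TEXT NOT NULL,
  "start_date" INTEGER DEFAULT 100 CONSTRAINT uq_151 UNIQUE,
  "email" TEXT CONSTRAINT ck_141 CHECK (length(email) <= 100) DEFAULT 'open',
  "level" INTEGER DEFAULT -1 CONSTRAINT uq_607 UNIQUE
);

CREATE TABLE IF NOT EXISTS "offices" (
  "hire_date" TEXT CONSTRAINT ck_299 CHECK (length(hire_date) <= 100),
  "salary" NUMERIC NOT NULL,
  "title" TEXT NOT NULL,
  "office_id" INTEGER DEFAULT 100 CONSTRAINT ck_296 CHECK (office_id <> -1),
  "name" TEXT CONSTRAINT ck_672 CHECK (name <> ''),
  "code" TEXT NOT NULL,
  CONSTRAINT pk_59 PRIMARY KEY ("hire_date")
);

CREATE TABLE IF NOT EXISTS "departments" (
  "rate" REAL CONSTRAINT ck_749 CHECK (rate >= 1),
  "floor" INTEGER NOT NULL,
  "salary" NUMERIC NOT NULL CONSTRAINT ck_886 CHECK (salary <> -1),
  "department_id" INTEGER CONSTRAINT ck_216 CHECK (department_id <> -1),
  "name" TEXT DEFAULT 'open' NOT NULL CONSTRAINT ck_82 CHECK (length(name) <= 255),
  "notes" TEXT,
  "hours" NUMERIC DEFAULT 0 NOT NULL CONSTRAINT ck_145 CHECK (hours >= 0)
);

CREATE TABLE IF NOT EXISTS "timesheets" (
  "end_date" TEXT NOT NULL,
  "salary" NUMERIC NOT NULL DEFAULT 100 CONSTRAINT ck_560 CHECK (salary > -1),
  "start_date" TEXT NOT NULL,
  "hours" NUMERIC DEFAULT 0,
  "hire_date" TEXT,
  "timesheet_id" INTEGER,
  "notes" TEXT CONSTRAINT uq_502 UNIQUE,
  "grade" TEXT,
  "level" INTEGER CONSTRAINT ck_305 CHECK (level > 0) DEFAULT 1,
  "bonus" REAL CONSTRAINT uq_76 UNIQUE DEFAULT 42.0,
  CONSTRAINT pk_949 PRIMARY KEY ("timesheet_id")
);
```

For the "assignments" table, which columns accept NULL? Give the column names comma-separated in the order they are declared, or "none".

manager, rate, grade, start_date, email, level

- assignment_id: part of the PRIMARY KEY, which implies NOT NULL → not nullable.
- manager: DEFAULT only fills an omitted column; an explicit NULL is still allowed → nullable.
- rate: no NOT NULL constraint applies → nullable.
- grade: CHECK does not forbid NULL (a CHECK constraint passes when its expression is NULL) → nullable.
- end_date: declared NOT NULL → not nullable.
- start_date: UNIQUE does not imply NOT NULL → nullable.
- email: CHECK does not forbid NULL (a CHECK constraint passes when its expression is NULL) → nullable.
- level: UNIQUE does not imply NOT NULL → nullable.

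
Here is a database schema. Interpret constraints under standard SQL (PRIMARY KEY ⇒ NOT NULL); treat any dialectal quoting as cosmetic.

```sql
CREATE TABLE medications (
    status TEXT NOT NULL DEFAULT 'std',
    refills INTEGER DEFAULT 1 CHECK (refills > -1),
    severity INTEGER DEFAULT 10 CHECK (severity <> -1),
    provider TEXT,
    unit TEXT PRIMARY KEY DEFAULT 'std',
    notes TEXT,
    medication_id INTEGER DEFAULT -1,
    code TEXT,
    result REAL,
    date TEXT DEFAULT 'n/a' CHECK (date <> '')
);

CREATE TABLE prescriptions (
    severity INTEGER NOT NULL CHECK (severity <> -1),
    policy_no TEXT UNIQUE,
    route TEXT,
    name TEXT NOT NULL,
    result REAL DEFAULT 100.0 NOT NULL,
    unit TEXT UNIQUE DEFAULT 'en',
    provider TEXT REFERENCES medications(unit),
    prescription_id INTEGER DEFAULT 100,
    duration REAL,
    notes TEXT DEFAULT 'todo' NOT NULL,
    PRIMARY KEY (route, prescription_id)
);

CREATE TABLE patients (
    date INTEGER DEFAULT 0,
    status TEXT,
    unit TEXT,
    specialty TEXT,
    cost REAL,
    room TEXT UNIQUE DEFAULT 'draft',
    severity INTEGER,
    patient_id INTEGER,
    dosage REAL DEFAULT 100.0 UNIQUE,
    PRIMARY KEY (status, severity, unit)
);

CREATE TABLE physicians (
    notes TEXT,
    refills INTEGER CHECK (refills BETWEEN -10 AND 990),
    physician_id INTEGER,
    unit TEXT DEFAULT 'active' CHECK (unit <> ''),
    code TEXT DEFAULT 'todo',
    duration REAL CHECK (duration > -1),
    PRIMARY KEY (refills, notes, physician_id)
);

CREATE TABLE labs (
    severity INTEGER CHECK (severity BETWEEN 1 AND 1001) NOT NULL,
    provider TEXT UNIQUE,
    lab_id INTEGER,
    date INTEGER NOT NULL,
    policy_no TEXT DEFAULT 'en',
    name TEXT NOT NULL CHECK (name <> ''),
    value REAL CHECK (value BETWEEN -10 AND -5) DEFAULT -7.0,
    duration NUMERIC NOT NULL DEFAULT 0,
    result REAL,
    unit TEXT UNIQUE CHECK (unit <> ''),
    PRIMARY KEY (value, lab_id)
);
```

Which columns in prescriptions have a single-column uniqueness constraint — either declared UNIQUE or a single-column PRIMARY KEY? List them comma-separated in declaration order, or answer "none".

- severity: no UNIQUE or single-column PK constraint.
- policy_no: declared UNIQUE → unique.
- route: part of a composite PRIMARY KEY — only the tuple is unique, not this column on its own.
- name: no UNIQUE or single-column PK constraint.
- result: no UNIQUE or single-column PK constraint.
- unit: declared UNIQUE → unique.
- provider: no UNIQUE or single-column PK constraint.
- prescription_id: part of a composite PRIMARY KEY — only the tuple is unique, not this column on its own.
- duration: no UNIQUE or single-column PK constraint.
- notes: no UNIQUE or single-column PK constraint.

policy_no, unit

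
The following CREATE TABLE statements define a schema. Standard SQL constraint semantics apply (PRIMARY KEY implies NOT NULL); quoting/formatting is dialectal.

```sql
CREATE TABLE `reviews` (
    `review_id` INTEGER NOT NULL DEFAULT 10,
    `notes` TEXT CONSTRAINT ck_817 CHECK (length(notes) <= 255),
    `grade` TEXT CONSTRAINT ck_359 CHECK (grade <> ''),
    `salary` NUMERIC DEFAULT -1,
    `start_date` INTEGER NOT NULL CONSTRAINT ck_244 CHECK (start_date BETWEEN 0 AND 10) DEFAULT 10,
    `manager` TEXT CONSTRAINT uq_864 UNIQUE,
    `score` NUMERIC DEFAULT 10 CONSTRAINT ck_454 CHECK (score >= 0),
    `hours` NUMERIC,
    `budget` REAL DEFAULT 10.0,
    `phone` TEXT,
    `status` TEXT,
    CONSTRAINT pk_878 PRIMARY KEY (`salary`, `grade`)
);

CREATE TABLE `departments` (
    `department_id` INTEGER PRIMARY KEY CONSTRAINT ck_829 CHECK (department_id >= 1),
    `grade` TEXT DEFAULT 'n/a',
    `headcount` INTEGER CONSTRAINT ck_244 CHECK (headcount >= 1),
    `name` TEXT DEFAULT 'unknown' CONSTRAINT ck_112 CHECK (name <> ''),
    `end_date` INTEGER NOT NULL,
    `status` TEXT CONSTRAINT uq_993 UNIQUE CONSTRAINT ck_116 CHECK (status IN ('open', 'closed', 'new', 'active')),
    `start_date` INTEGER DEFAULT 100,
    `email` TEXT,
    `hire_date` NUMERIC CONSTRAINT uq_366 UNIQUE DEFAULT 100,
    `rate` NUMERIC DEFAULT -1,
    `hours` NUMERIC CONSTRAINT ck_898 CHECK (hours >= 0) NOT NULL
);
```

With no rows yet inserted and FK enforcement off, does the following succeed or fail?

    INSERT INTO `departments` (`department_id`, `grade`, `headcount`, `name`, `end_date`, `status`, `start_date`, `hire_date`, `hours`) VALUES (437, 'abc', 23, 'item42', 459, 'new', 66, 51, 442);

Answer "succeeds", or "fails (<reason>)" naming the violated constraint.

NOT NULL columns: department_id is supplied; end_date is supplied; hours is supplied.
CHECK constraints: 437 satisfies (department_id >= 1); 23 satisfies (headcount >= 1); 'item42' satisfies (name <> ''); 'new' satisfies (status IN ('open', 'closed', 'new', 'active')); 442 satisfies (hours >= 0).
No constraint is violated.

succeeds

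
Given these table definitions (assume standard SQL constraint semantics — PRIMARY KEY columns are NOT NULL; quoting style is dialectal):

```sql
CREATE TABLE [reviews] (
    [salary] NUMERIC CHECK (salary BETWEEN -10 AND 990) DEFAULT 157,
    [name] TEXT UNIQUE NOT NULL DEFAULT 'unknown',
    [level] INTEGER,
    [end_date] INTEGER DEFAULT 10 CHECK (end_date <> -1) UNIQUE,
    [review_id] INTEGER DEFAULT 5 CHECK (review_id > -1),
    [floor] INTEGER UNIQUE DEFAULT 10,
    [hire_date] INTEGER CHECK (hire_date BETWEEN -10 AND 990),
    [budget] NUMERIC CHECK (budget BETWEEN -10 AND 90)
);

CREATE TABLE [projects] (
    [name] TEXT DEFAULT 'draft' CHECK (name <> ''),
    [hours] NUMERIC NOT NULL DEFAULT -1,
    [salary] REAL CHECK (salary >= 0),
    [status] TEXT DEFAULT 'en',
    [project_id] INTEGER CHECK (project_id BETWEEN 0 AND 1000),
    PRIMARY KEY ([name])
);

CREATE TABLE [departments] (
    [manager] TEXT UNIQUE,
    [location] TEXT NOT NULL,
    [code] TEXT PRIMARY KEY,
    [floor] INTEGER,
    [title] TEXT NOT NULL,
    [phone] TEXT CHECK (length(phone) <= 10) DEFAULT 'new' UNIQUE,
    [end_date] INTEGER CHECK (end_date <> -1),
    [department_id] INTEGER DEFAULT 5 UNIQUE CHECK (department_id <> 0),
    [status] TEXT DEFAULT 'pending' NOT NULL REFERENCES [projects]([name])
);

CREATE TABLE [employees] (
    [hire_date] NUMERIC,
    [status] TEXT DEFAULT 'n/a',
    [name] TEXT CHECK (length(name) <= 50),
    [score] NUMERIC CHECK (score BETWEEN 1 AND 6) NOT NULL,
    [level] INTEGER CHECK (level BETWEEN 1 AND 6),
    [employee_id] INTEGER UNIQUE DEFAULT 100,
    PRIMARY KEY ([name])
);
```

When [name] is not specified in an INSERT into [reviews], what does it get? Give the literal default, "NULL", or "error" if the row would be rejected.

'unknown'

name has an explicit DEFAULT 'unknown'.
When the column is omitted from an INSERT, that default is used.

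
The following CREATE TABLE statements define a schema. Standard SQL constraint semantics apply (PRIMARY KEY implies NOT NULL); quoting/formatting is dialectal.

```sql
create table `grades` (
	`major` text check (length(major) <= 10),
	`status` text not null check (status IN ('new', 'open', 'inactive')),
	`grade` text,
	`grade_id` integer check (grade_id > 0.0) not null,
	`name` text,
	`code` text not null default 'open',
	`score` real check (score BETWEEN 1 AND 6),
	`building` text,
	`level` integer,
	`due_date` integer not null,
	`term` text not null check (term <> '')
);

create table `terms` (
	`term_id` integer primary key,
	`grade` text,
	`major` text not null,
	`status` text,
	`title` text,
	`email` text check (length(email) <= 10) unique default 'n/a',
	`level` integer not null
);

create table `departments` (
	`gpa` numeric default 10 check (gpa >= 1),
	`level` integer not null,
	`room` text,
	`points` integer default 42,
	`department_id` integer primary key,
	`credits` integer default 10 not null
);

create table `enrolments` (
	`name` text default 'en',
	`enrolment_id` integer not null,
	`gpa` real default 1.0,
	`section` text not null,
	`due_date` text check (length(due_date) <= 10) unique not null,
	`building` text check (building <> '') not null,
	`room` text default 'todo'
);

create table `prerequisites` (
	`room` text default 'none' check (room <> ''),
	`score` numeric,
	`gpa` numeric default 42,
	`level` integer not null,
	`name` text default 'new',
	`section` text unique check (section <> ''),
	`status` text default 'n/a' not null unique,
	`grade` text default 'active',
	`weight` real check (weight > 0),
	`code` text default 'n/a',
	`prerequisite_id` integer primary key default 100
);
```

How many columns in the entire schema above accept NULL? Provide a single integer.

24

grades: 6 nullable (major, grade, name, score, building, level — PK none and explicit NOT NULL columns excluded).
terms: 4 nullable (grade, status, title, email — PK (term_id) and explicit NOT NULL columns excluded).
departments: 3 nullable (gpa, room, points — PK (department_id) and explicit NOT NULL columns excluded).
enrolments: 3 nullable (name, gpa, room — PK none and explicit NOT NULL columns excluded).
prerequisites: 8 nullable (room, score, gpa, name, section, grade, weight, code — PK (prerequisite_id) and explicit NOT NULL columns excluded).
Total: 6 + 4 + 3 + 3 + 8 = 24.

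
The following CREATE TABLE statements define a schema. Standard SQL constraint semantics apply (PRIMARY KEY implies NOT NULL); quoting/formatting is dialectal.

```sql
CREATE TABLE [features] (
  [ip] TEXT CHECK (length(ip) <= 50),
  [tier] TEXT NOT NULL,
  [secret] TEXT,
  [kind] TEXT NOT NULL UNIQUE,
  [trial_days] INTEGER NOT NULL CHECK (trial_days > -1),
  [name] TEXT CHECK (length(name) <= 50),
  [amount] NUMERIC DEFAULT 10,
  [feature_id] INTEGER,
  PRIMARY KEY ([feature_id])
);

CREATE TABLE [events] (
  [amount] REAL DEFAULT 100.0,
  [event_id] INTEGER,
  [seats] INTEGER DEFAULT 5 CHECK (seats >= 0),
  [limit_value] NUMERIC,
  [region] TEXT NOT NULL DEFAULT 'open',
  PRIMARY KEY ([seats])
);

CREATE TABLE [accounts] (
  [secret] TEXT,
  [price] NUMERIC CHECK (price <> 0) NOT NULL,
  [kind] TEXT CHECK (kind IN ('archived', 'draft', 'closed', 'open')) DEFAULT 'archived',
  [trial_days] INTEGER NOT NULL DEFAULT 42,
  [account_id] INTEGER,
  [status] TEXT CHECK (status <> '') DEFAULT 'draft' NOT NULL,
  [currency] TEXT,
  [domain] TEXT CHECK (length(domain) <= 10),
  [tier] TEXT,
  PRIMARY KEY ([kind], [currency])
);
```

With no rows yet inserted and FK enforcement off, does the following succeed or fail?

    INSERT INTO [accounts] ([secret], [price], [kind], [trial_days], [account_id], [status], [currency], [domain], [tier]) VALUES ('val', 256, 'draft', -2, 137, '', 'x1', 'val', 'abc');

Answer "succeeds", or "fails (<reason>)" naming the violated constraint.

The value '' for status violates CHECK (status <> '').

fails (CHECK on status)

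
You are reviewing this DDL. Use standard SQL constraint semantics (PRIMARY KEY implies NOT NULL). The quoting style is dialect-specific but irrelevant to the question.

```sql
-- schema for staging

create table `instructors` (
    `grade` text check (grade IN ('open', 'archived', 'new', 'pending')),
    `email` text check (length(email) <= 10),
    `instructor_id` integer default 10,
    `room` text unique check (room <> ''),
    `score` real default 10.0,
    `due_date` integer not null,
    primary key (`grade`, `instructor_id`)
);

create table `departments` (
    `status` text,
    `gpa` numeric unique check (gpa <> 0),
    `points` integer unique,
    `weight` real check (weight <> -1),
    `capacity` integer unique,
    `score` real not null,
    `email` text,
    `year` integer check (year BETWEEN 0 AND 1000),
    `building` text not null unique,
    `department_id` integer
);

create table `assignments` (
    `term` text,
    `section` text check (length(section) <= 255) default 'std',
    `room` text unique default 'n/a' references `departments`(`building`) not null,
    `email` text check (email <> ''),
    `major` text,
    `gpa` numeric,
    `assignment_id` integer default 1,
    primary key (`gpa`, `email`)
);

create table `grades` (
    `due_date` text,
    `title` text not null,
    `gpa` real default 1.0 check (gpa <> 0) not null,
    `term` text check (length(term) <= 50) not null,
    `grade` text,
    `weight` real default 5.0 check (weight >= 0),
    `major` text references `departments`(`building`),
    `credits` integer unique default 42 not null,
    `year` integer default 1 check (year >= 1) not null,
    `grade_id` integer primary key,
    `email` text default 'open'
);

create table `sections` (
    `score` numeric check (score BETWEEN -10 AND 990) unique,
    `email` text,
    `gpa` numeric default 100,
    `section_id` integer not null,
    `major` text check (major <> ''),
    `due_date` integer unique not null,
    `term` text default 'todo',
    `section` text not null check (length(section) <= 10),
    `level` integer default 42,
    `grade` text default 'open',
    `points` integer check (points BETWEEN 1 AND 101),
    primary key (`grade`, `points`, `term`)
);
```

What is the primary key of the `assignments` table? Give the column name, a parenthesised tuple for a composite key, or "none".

A table-level PRIMARY KEY clause names 2 columns: gpa, email.
This is a composite key — the combination is unique, not each column individually.

(gpa, email)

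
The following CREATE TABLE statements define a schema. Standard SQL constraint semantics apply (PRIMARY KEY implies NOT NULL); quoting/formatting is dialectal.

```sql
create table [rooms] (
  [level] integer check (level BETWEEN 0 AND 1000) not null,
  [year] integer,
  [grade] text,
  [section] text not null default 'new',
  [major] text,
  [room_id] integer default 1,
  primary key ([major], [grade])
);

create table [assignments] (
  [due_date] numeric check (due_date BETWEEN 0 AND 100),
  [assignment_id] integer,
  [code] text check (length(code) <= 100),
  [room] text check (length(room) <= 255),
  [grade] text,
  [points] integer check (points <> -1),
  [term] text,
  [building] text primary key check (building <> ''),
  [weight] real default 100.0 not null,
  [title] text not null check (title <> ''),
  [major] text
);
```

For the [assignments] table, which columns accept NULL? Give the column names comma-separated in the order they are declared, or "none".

due_date, assignment_id, code, room, grade, points, term, major

- due_date: CHECK does not forbid NULL (a CHECK constraint passes when its expression is NULL) → nullable.
- assignment_id: no NOT NULL constraint applies → nullable.
- code: CHECK does not forbid NULL (a CHECK constraint passes when its expression is NULL) → nullable.
- room: CHECK does not forbid NULL (a CHECK constraint passes when its expression is NULL) → nullable.
- grade: no NOT NULL constraint applies → nullable.
- points: CHECK does not forbid NULL (a CHECK constraint passes when its expression is NULL) → nullable.
- term: no NOT NULL constraint applies → nullable.
- building: part of the PRIMARY KEY, which implies NOT NULL → not nullable.
- weight: declared NOT NULL → not nullable.
- title: declared NOT NULL → not nullable.
- major: no NOT NULL constraint applies → nullable.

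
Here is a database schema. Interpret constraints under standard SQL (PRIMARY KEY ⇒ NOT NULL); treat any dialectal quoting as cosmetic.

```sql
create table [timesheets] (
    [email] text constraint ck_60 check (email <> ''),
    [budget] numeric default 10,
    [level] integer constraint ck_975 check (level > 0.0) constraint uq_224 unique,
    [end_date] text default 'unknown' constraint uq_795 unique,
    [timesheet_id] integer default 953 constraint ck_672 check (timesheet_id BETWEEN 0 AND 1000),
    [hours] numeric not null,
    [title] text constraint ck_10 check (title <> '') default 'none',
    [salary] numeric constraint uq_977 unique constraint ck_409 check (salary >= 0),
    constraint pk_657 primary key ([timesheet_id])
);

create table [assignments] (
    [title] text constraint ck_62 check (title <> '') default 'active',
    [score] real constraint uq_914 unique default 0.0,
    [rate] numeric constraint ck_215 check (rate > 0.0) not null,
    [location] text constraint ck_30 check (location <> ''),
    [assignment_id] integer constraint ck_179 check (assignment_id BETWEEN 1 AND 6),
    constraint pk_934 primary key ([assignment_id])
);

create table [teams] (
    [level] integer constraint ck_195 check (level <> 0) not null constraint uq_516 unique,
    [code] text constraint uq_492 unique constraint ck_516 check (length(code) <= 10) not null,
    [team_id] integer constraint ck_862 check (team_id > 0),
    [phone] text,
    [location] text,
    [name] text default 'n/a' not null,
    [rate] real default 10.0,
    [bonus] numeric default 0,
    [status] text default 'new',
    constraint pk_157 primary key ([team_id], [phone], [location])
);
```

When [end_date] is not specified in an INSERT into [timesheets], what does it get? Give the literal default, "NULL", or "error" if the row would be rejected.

end_date has an explicit DEFAULT 'unknown'.
When the column is omitted from an INSERT, that default is used.

'unknown'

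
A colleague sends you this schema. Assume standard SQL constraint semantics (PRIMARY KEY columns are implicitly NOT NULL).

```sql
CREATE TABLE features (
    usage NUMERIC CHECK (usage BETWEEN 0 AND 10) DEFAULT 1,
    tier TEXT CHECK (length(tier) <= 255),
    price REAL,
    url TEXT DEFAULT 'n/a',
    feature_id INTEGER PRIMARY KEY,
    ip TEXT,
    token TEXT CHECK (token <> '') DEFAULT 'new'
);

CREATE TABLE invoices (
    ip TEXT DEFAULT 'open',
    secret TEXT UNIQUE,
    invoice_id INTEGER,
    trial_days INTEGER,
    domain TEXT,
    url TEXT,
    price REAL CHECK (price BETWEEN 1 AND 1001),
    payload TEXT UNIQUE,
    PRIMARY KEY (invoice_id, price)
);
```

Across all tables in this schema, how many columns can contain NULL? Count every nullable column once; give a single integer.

12

features: 6 nullable (usage, tier, price, url, ip, token — PK (feature_id) and explicit NOT NULL columns excluded).
invoices: 6 nullable (ip, secret, trial_days, domain, url, payload — PK (invoice_id, price) and explicit NOT NULL columns excluded).
Total: 6 + 6 = 12.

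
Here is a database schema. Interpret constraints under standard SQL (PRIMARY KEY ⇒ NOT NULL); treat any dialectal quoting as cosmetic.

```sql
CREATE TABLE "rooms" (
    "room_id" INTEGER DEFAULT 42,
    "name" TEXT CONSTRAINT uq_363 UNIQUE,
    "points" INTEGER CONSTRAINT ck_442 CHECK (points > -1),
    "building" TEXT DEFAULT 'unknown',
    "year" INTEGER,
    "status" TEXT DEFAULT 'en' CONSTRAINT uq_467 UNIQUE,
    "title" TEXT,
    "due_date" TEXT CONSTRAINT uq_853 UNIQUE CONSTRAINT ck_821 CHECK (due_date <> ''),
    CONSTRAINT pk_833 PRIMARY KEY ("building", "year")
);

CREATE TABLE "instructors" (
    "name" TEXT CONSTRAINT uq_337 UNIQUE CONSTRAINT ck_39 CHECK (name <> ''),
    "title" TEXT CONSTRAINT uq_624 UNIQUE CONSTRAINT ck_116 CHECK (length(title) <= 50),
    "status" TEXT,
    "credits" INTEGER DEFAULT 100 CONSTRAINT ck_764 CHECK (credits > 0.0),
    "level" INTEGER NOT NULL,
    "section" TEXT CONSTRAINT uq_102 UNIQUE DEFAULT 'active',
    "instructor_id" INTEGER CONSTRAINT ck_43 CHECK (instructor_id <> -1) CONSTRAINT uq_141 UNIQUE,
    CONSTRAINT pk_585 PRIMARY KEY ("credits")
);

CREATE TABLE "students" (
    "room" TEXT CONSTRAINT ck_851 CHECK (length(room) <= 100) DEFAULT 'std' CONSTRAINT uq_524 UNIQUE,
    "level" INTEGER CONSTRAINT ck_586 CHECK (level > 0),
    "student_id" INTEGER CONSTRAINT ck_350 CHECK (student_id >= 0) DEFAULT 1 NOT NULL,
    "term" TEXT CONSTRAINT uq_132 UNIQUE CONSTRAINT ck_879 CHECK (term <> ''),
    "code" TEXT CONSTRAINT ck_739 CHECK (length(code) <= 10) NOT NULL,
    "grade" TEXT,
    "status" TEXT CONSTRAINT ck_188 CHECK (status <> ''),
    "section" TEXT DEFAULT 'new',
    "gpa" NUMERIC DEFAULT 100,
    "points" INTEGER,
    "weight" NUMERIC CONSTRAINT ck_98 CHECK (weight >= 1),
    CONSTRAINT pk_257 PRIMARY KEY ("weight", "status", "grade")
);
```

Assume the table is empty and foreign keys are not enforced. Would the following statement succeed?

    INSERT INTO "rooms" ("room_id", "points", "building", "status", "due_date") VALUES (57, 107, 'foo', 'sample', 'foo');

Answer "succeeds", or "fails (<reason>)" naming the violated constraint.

year is omitted from the column list and has no DEFAULT, so it would receive NULL.
But year is part of the PRIMARY KEY (implied NOT NULL).

fails (NOT NULL on year)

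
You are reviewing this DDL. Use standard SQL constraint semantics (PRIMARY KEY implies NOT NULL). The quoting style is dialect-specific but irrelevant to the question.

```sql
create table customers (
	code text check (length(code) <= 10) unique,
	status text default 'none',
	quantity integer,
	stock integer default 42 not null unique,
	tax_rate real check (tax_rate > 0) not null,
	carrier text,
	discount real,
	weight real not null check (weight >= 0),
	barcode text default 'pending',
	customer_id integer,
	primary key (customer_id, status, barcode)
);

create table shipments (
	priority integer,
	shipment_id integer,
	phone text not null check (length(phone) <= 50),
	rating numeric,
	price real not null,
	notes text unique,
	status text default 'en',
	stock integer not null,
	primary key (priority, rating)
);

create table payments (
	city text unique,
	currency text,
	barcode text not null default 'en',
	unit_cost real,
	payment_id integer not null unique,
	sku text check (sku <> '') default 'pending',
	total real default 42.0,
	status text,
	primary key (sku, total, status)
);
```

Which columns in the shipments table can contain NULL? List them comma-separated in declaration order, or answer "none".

- priority: part of the PRIMARY KEY, which implies NOT NULL → not nullable.
- shipment_id: no NOT NULL constraint applies → nullable.
- phone: declared NOT NULL → not nullable.
- rating: part of the PRIMARY KEY, which implies NOT NULL → not nullable.
- price: declared NOT NULL → not nullable.
- notes: UNIQUE does not imply NOT NULL → nullable.
- status: DEFAULT only fills an omitted column; an explicit NULL is still allowed → nullable.
- stock: declared NOT NULL → not nullable.

shipment_id, notes, status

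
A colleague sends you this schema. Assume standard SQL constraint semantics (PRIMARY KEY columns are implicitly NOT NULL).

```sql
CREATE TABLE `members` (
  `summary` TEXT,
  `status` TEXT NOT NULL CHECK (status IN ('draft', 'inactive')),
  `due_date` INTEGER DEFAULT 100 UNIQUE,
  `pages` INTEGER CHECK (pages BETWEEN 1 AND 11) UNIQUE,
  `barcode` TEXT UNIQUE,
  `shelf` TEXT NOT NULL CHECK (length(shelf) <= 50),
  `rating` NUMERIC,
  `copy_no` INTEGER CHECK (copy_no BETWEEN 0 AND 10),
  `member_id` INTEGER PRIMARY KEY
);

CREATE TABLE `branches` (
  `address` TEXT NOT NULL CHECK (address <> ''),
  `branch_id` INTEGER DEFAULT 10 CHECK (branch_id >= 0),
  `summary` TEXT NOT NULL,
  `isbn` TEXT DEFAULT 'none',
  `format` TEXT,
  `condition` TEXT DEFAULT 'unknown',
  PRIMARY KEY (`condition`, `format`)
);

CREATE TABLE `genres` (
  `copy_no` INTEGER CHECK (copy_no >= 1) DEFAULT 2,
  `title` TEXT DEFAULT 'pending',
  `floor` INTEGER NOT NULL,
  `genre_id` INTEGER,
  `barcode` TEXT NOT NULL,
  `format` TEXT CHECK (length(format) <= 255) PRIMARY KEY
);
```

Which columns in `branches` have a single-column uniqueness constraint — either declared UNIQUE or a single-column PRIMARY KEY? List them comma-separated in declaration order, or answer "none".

none

- address: no UNIQUE or single-column PK constraint.
- branch_id: no UNIQUE or single-column PK constraint.
- summary: no UNIQUE or single-column PK constraint.
- isbn: no UNIQUE or single-column PK constraint.
- format: part of a composite PRIMARY KEY — only the tuple is unique, not this column on its own.
- condition: part of a composite PRIMARY KEY — only the tuple is unique, not this column on its own.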